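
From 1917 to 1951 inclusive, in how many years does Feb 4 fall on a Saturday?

5

Track Feb 4's weekday year by year (advancing +1, or +2 across a Feb 29):
  1917: Sun  1918: Mon (+1)  1919: Tue (+1)  1920: Wed (+1)  1921: Fri (+2)
  1922: Sat (+1) ✓  1923: Sun (+1)  1924: Mon (+1)  1925: Wed (+2)  1926: Thu (+1)
  1927: Fri (+1)  1928: Sat (+1) ✓  1929: Mon (+2)  1930: Tue (+1)  … (7 more years) …
  1938: Fri (+1)  1939: Sat (+1) ✓  1940: Sun (+1)  1941: Tue (+2)  1942: Wed (+1)
  1943: Thu (+1)  1944: Fri (+1)  1945: Sun (+2)  1946: Mon (+1)  1947: Tue (+1)
  1948: Wed (+1)  1949: Fri (+2)  1950: Sat (+1) ✓  1951: Sun (+1)
Saturday years: 1922, 1928, 1933, 1939, 1950 — 5 in total.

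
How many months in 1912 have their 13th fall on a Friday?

Check the 13th of each month of 1912: Jan 13: Sat, Feb 13: Tue, Mar 13: Wed, Apr 13: Sat, May 13: Mon, Jun 13: Thu, Jul 13: Sat, Aug 13: Tue, Sep 13: Fri, Oct 13: Sun, Nov 13: Wed, Dec 13: Fri.
Friday occurs in September, December — 2 months.

2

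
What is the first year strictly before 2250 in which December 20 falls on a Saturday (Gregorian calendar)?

2245

From one year to the next, a fixed date's weekday advances by 1, or by 2 when a Feb 29 lies between the two dates.
2250: December 20 is Friday.
2249: Thursday (−1)
2248: Wednesday (−1)
2247: Monday (−2)
2246: Sunday (−1)
2245: Saturday (−1)
December 20 falls on a Saturday in 2245.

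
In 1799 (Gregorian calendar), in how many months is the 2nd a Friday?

Check the 2nd of each month of 1799: Jan 2: Wed, Feb 2: Sat, Mar 2: Sat, Apr 2: Tue, May 2: Thu, Jun 2: Sun, Jul 2: Tue, Aug 2: Fri, Sep 2: Mon, Oct 2: Wed, Nov 2: Sat, Dec 2: Mon.
Friday occurs in August — 1 month.

1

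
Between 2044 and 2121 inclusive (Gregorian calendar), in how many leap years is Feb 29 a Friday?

Leap years in 2044–2121: 19 of them.
Feb 29 weekday advances by 5 (mod 7) from one leap year to the next four years later (or differs when a century non-leap intervenes).
Leap-day weekdays: 2044:Mon 2048:Sat 2052:Thu 2056:Tue 2060:Sun 2064:Fri✓ 2068:Wed 2072:Mon 2076:Sat 2080:Thu 2084:Tue 2088:Sun 2092:Fri✓ 2096:Wed 2104:Fri✓ 2108:Wed 2112:Mon 2116:Sat 2120:Thu
Friday: 2064, 2092, 2104 → 3.

3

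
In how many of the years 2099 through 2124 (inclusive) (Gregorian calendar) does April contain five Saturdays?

8

April has 30 days; it has five Saturdays when Saturday falls among the first (month-length − 28) days — i.e. when April 1 is one of Saturday/Friday.
April 1 by year: 2099:Wed 2100:Thu 2101:Fri✓ 2102:Sat✓ 2103:Sun 2104:Tue 2105:Wed 2106:Thu 2107:Fri✓ 2108:Sun 2109:Mon 2110:Tue 2111:Wed 2112:Fri✓ 2113:Sat✓ 2114:Sun 2115:Mon 2116:Wed 2117:Thu 2118:Fri✓ 2119:Sat✓ 2120:Mon 2121:Tue 2122:Wed 2123:Thu 2124:Sat✓
Years with five Saturdays: 2101, 2102, 2107, 2112, 2113, 2118, 2119, 2124 → 8.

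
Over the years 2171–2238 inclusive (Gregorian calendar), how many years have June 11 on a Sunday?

9

Track June 11's weekday year by year (advancing +1, or +2 across a Feb 29):
  2171: Tue  2172: Thu (+2)  2173: Fri (+1)  2174: Sat (+1)  2175: Sun (+1) ✓
  2176: Tue (+2)  2177: Wed (+1)  2178: Thu (+1)  2179: Fri (+1)  2180: Sun (+2) ✓
  2181: Mon (+1)  2182: Tue (+1)  2183: Wed (+1)  2184: Fri (+2)  … (40 more years) …
  2225: Sat (+1)  2226: Sun (+1) ✓  2227: Mon (+1)  2228: Wed (+2)  2229: Thu (+1)
  2230: Fri (+1)  2231: Sat (+1)  2232: Mon (+2)  2233: Tue (+1)  2234: Wed (+1)
  2235: Thu (+1)  2236: Sat (+2)  2237: Sun (+1) ✓  2238: Mon (+1)
Sunday years: 2175, 2180, 2186, 2197, 2209, 2215, 2220, 2226, 2237 — 9 in total.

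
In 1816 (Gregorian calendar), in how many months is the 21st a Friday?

Check the 21st of each month of 1816: Jan 21: Sun, Feb 21: Wed, Mar 21: Thu, Apr 21: Sun, May 21: Tue, Jun 21: Fri, Jul 21: Sun, Aug 21: Wed, Sep 21: Sat, Oct 21: Mon, Nov 21: Thu, Dec 21: Sat.
Friday occurs in June — 1 month.

1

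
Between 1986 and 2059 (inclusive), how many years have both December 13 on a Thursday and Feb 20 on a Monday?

2

Check each year's weekday for December 13 and Feb 20:
  1986: Sat/Thu  1987: Sun/Fri  1988: Tue/Sat  1989: Wed/Mon  1990: Thu/Tue  1991: Fri/Wed  1992: Sun/Thu  1993: Mon/Sat  1994: Tue/Sun  1995: Wed/Mon  1996: Fri/Tue  1997: Sat/Thu  1998: Sun/Fri  1999: Mon/Sat  …(46 more)…  2046: Thu/Tue  2047: Fri/Wed  2048: Sun/Thu  2049: Mon/Sat  2050: Tue/Sun  2051: Wed/Mon  2052: Fri/Tue  2053: Sat/Thu  2054: Sun/Fri  2055: Mon/Sat  2056: Wed/Sun  2057: Thu/Tue  2058: Fri/Wed  2059: Sat/Thu
Both conditions hold in: 2012, 2040 — 2.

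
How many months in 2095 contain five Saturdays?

5

A month of length L has five Saturdays iff its first Saturday is on day ≤ L−28 (so day 1–3 in a 31-day month, 1–2 in a 30-day month, day 1 in a leap February).
Checking each month of 2095: Jan starts Sat (31d) ✓; Feb starts Tue (28d); Mar starts Tue (31d); Apr starts Fri (30d) ✓; May starts Sun (31d); Jun starts Wed (30d); Jul starts Fri (31d) ✓; Aug starts Mon (31d); Sep starts Thu (30d); Oct starts Sat (31d) ✓; Nov starts Tue (30d); Dec starts Thu (31d) ✓.
Five-Saturday months: January, April, July, October, December → 5.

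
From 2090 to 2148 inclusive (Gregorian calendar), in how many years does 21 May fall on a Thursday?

9

Track 21 May's weekday year by year (advancing +1, or +2 across a Feb 29):
  2090: Sun  2091: Mon (+1)  2092: Wed (+2)  2093: Thu (+1) ✓  2094: Fri (+1)
  2095: Sat (+1)  2096: Mon (+2)  2097: Tue (+1)  2098: Wed (+1)  2099: Thu (+1) ✓
  2100: Fri (+1)  2101: Sat (+1)  2102: Sun (+1)  2103: Mon (+1)  … (31 more years) …
  2135: Sat (+1)  2136: Mon (+2)  2137: Tue (+1)  2138: Wed (+1)  2139: Thu (+1) ✓
  2140: Sat (+2)  2141: Sun (+1)  2142: Mon (+1)  2143: Tue (+1)  2144: Thu (+2) ✓
  2145: Fri (+1)  2146: Sat (+1)  2147: Sun (+1)  2148: Tue (+2)
Thursday years: 2093, 2099, 2105, 2111, 2116, 2122, 2133, 2139, 2144 — 9 in total.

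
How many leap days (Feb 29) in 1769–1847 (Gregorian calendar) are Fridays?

2

Leap years in 1769–1847: 18 of them.
Feb 29 weekday advances by 5 (mod 7) from one leap year to the next four years later (or differs when a century non-leap intervenes).
Leap-day weekdays: 1772:Sat 1776:Thu 1780:Tue 1784:Sun 1788:Fri✓ 1792:Wed 1796:Mon 1804:Wed 1808:Mon 1812:Sat 1816:Thu 1820:Tue 1824:Sun 1828:Fri✓ 1832:Wed 1836:Mon 1840:Sat 1844:Thu
Friday: 1788, 1828 → 2.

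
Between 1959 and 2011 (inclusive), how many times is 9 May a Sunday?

8

Track 9 May's weekday year by year (advancing +1, or +2 across a Feb 29):
  1959: Sat  1960: Mon (+2)  1961: Tue (+1)  1962: Wed (+1)  1963: Thu (+1)
  1964: Sat (+2)  1965: Sun (+1) ✓  1966: Mon (+1)  1967: Tue (+1)  1968: Thu (+2)
  1969: Fri (+1)  1970: Sat (+1)  1971: Sun (+1) ✓  1972: Tue (+2)  … (25 more years) …
  1998: Sat (+1)  1999: Sun (+1) ✓  2000: Tue (+2)  2001: Wed (+1)  2002: Thu (+1)
  2003: Fri (+1)  2004: Sun (+2) ✓  2005: Mon (+1)  2006: Tue (+1)  2007: Wed (+1)
  2008: Fri (+2)  2009: Sat (+1)  2010: Sun (+1) ✓  2011: Mon (+1)
Sunday years: 1965, 1971, 1976, 1982, 1993, 1999, 2004, 2010 — 8 in total.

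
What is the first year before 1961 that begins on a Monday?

Jan 1 advances by 2 weekdays after a leap year and by 1 after a common year.
1961: Jan 1 is Sunday.
1960: Friday (leap)
1959: Thursday
1958: Wednesday
1957: Tuesday
1956: Sunday (leap)
1955: Saturday
1954: Friday
1953: Thursday
1952: Tuesday (leap)
1951: Monday
1951 begins on a Monday

1951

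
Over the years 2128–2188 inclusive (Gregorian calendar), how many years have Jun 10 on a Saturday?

9

Track Jun 10's weekday year by year (advancing +1, or +2 across a Feb 29):
  2128: Thu  2129: Fri (+1)  2130: Sat (+1) ✓  2131: Sun (+1)  2132: Tue (+2)
  2133: Wed (+1)  2134: Thu (+1)  2135: Fri (+1)  2136: Sun (+2)  2137: Mon (+1)
  2138: Tue (+1)  2139: Wed (+1)  2140: Fri (+2)  2141: Sat (+1) ✓  … (33 more years) …
  2175: Sat (+1) ✓  2176: Mon (+2)  2177: Tue (+1)  2178: Wed (+1)  2179: Thu (+1)
  2180: Sat (+2) ✓  2181: Sun (+1)  2182: Mon (+1)  2183: Tue (+1)  2184: Thu (+2)
  2185: Fri (+1)  2186: Sat (+1) ✓  2187: Sun (+1)  2188: Tue (+2)
Saturday years: 2130, 2141, 2147, 2152, 2158, 2169, 2175, 2180, 2186 — 9 in total.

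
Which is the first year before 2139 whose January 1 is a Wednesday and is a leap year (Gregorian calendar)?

Jan 1 advances by 2 weekdays after a leap year and by 1 after a common year.
2139: Jan 1 is Thursday.
2138: Wednesday
2137: Tuesday
2136: Sunday (leap)
2135: Saturday
2134: Friday
2133: Thursday
2132: Tuesday (leap)
2131: Monday
2130: Sunday
2129: Saturday
2128: Thursday (leap)
2127: Wednesday
2126: Tuesday
2125: Monday
2124: Saturday (leap)
2123: Friday
2122: Thursday
2121: Wednesday
2120: Monday (leap)
2119: Sunday
2118: Saturday
2117: Friday
2116: Wednesday (leap)
2116 begins on a Wednesday and is a leap year.

2116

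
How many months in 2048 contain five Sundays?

4

A month of length L has five Sundays iff its first Sunday is on day ≤ L−28 (so day 1–3 in a 31-day month, 1–2 in a 30-day month, day 1 in a leap February).
Checking each month of 2048: Jan starts Wed (31d); Feb starts Sat (29d); Mar starts Sun (31d) ✓; Apr starts Wed (30d); May starts Fri (31d) ✓; Jun starts Mon (30d); Jul starts Wed (31d); Aug starts Sat (31d) ✓; Sep starts Tue (30d); Oct starts Thu (31d); Nov starts Sun (30d) ✓; Dec starts Tue (31d).
Five-Sunday months: March, May, August, November → 4.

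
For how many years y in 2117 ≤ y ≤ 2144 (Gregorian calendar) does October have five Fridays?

12

October has 31 days; it has five Fridays when Friday falls among the first (month-length − 28) days — i.e. when October 1 is one of Friday/Thursday/Wednesday.
October 1 by year: 2117:Fri✓ 2118:Sat 2119:Sun 2120:Tue 2121:Wed✓ 2122:Thu✓ 2123:Fri✓ 2124:Sun 2125:Mon 2126:Tue 2127:Wed✓ 2128:Fri✓ 2129:Sat 2130:Sun 2131:Mon 2132:Wed✓ 2133:Thu✓ 2134:Fri✓ 2135:Sat 2136:Mon 2137:Tue 2138:Wed✓ 2139:Thu✓ 2140:Sat 2141:Sun 2142:Mon 2143:Tue 2144:Thu✓
Years with five Fridays: 2117, 2121, 2122, 2123, 2127, 2128, 2132, 2133, 2134, 2138, 2139, 2144 → 12.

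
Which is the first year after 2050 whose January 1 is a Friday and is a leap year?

2072

Jan 1 advances by 2 weekdays after a leap year and by 1 after a common year.
2050: Jan 1 is Saturday.
2051: Sunday
2052: Monday (leap)
2053: Wednesday
2054: Thursday
2055: Friday
2056: Saturday (leap)
2057: Monday
2058: Tuesday
2059: Wednesday
2060: Thursday (leap)
2061: Saturday
2062: Sunday
2063: Monday
2064: Tuesday (leap)
2065: Thursday
2066: Friday
2067: Saturday
2068: Sunday (leap)
2069: Tuesday
2070: Wednesday
2071: Thursday
2072: Friday (leap)
2072 begins on a Friday and is a leap year.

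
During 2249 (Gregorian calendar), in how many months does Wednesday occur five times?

4

A month of length L has five Wednesdays iff its first Wednesday is on day ≤ L−28 (so day 1–3 in a 31-day month, 1–2 in a 30-day month, day 1 in a leap February).
Checking each month of 2249: Jan starts Mon (31d) ✓; Feb starts Thu (28d); Mar starts Thu (31d); Apr starts Sun (30d); May starts Tue (31d) ✓; Jun starts Fri (30d); Jul starts Sun (31d); Aug starts Wed (31d) ✓; Sep starts Sat (30d); Oct starts Mon (31d) ✓; Nov starts Thu (30d); Dec starts Sat (31d).
Five-Wednesday months: January, May, August, October → 4.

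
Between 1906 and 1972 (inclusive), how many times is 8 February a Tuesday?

10

Track 8 February's weekday year by year (advancing +1, or +2 across a Feb 29):
  1906: Thu  1907: Fri (+1)  1908: Sat (+1)  1909: Mon (+2)  1910: Tue (+1) ✓
  1911: Wed (+1)  1912: Thu (+1)  1913: Sat (+2)  1914: Sun (+1)  1915: Mon (+1)
  1916: Tue (+1) ✓  1917: Thu (+2)  1918: Fri (+1)  1919: Sat (+1)  … (39 more years) …
  1959: Sun (+1)  1960: Mon (+1)  1961: Wed (+2)  1962: Thu (+1)  1963: Fri (+1)
  1964: Sat (+1)  1965: Mon (+2)  1966: Tue (+1) ✓  1967: Wed (+1)  1968: Thu (+1)
  1969: Sat (+2)  1970: Sun (+1)  1971: Mon (+1)  1972: Tue (+1) ✓
Tuesday years: 1910, 1916, 1921, 1927, 1938, 1944, 1949, 1955, 1966, 1972 — 10 in total.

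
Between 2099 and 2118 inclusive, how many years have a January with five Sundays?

10

January has 31 days; it has five Sundays when Sunday falls among the first (month-length − 28) days — i.e. when January 1 is one of Sunday/Saturday/Friday.
January 1 by year: 2099:Thu 2100:Fri✓ 2101:Sat✓ 2102:Sun✓ 2103:Mon 2104:Tue 2105:Thu 2106:Fri✓ 2107:Sat✓ 2108:Sun✓ 2109:Tue 2110:Wed 2111:Thu 2112:Fri✓ 2113:Sun✓ 2114:Mon 2115:Tue 2116:Wed 2117:Fri✓ 2118:Sat✓
Years with five Sundays: 2100, 2101, 2102, 2106, 2107, 2108, 2112, 2113, 2117, 2118 → 10.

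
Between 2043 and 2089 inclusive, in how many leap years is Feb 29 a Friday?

1

Leap years in 2043–2089: 12 of them.
Feb 29 weekday advances by 5 (mod 7) from one leap year to the next four years later (or differs when a century non-leap intervenes).
Leap-day weekdays: 2044:Mon 2048:Sat 2052:Thu 2056:Tue 2060:Sun 2064:Fri✓ 2068:Wed 2072:Mon 2076:Sat 2080:Thu 2084:Tue 2088:Sun
Friday: 2064 → 1.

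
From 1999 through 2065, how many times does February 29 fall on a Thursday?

2

Leap years in 1999–2065: 17 of them.
Feb 29 weekday advances by 5 (mod 7) from one leap year to the next four years later (or differs when a century non-leap intervenes).
Leap-day weekdays: 2000:Tue 2004:Sun 2008:Fri 2012:Wed 2016:Mon 2020:Sat 2024:Thu✓ 2028:Tue 2032:Sun 2036:Fri 2040:Wed 2044:Mon 2048:Sat 2052:Thu✓ 2056:Tue 2060:Sun 2064:Fri
Thursday: 2024, 2052 → 2.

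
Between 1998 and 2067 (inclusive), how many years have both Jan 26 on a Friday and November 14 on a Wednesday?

Check each year's weekday for Jan 26 and November 14:
  1998: Mon/Sat  1999: Tue/Sun  2000: Wed/Tue  2001: Fri/Wed ✓  2002: Sat/Thu  2003: Sun/Fri  2004: Mon/Sun  2005: Wed/Mon  2006: Thu/Tue  2007: Fri/Wed ✓  2008: Sat/Fri  2009: Mon/Sat  2010: Tue/Sun  2011: Wed/Mon  …(42 more)…  2054: Mon/Sat  2055: Tue/Sun  2056: Wed/Tue  2057: Fri/Wed ✓  2058: Sat/Thu  2059: Sun/Fri  2060: Mon/Sun  2061: Wed/Mon  2062: Thu/Tue  2063: Fri/Wed ✓  2064: Sat/Fri  2065: Mon/Sat  2066: Tue/Sun  2067: Wed/Mon
Both conditions hold in: 2001, 2007, 2018, 2029, 2035, 2046, 2057, 2063 — 8.

8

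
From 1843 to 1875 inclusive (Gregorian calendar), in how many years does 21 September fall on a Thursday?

5

Track 21 September's weekday year by year (advancing +1, or +2 across a Feb 29):
  1843: Thu ✓  1844: Sat (+2)  1845: Sun (+1)  1846: Mon (+1)  1847: Tue (+1)
  1848: Thu (+2) ✓  1849: Fri (+1)  1850: Sat (+1)  1851: Sun (+1)  1852: Tue (+2)
  1853: Wed (+1)  1854: Thu (+1) ✓  1855: Fri (+1)  1856: Sun (+2)  … (5 more years) …
  1862: Sun (+1)  1863: Mon (+1)  1864: Wed (+2)  1865: Thu (+1) ✓  1866: Fri (+1)
  1867: Sat (+1)  1868: Mon (+2)  1869: Tue (+1)  1870: Wed (+1)  1871: Thu (+1) ✓
  1872: Sat (+2)  1873: Sun (+1)  1874: Mon (+1)  1875: Tue (+1)
Thursday years: 1843, 1848, 1854, 1865, 1871 — 5 in total.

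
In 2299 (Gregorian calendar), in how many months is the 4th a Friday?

1

Check the 4th of each month of 2299: Jan 4: Wed, Feb 4: Sat, Mar 4: Sat, Apr 4: Tue, May 4: Thu, Jun 4: Sun, Jul 4: Tue, Aug 4: Fri, Sep 4: Mon, Oct 4: Wed, Nov 4: Sat, Dec 4: Mon.
Friday occurs in August — 1 month.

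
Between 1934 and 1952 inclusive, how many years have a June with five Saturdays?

June has 30 days; it has five Saturdays when Saturday falls among the first (month-length − 28) days — i.e. when June 1 is one of Saturday/Friday.
June 1 by year: 1934:Fri✓ 1935:Sat✓ 1936:Mon 1937:Tue 1938:Wed 1939:Thu 1940:Sat✓ 1941:Sun 1942:Mon 1943:Tue 1944:Thu 1945:Fri✓ 1946:Sat✓ 1947:Sun 1948:Tue 1949:Wed 1950:Thu 1951:Fri✓ 1952:Sun
Years with five Saturdays: 1934, 1935, 1940, 1945, 1946, 1951 → 6.

6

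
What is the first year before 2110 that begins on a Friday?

2106

Jan 1 advances by 2 weekdays after a leap year and by 1 after a common year.
2110: Jan 1 is Wednesday.
2109: Tuesday
2108: Sunday (leap)
2107: Saturday
2106: Friday
2106 begins on a Friday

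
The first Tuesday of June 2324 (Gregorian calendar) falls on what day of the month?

June 1, 2324 is a Sunday, so the first Tuesday is the 3rd.
The first Tuesday is 3 + 0 = 3.

3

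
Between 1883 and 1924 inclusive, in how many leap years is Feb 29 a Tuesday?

1

Leap years in 1883–1924: 10 of them.
Feb 29 weekday advances by 5 (mod 7) from one leap year to the next four years later (or differs when a century non-leap intervenes).
Leap-day weekdays: 1884:Fri 1888:Wed 1892:Mon 1896:Sat 1904:Mon 1908:Sat 1912:Thu 1916:Tue✓ 1920:Sun 1924:Fri
Tuesday: 1916 → 1.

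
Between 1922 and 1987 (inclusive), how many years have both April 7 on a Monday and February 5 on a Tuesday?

Check each year's weekday for April 7 and February 5:
  1922: Fri/Sun  1923: Sat/Mon  1924: Mon/Tue ✓  1925: Tue/Thu  1926: Wed/Fri  1927: Thu/Sat  1928: Sat/Sun  1929: Sun/Tue  1930: Mon/Wed  1931: Tue/Thu  1932: Thu/Fri  1933: Fri/Sun  1934: Sat/Mon  1935: Sun/Tue  …(38 more)…  1974: Sun/Tue  1975: Mon/Wed  1976: Wed/Thu  1977: Thu/Sat  1978: Fri/Sun  1979: Sat/Mon  1980: Mon/Tue ✓  1981: Tue/Thu  1982: Wed/Fri  1983: Thu/Sat  1984: Sat/Sun  1985: Sun/Tue  1986: Mon/Wed  1987: Tue/Thu
Both conditions hold in: 1924, 1952, 1980 — 3.

3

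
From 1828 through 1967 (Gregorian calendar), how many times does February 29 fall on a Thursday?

Leap years in 1828–1967: 34 of them.
Feb 29 weekday advances by 5 (mod 7) from one leap year to the next four years later (or differs when a century non-leap intervenes).
Leap-day weekdays: 1828:Fri 1832:Wed 1836:Mon 1840:Sat 1844:Thu✓ 1848:Tue 1852:Sun 1856:Fri 1860:Wed 1864:Mon 1868:Sat 1872:Thu✓ 1876:Tue …(8 more)… 1916:Tue 1920:Sun 1924:Fri 1928:Wed 1932:Mon 1936:Sat 1940:Thu✓ 1944:Tue 1948:Sun 1952:Fri 1956:Wed 1960:Mon 1964:Sat
Thursday: 1844, 1872, 1912, 1940 → 4.

4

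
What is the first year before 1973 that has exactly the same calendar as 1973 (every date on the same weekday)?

Two years share a calendar iff Jan 1 falls on the same weekday and both are leap or both are common. 1973: Jan 1 is Monday, common year.
1972: Jan 1 Saturday, leap
1971: Jan 1 Friday, common
1970: Jan 1 Thursday, common
1969: Jan 1 Wednesday, common
1968: Jan 1 Monday, leap
1967: Jan 1 Sunday, common
1966: Jan 1 Saturday, common
1965: Jan 1 Friday, common
1964: Jan 1 Wednesday, leap
1963: Jan 1 Tuesday, common
1962: Jan 1 Monday, common
1962 matches on both conditions.

1962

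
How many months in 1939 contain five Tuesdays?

4

A month of length L has five Tuesdays iff its first Tuesday is on day ≤ L−28 (so day 1–3 in a 31-day month, 1–2 in a 30-day month, day 1 in a leap February).
Checking each month of 1939: Jan starts Sun (31d) ✓; Feb starts Wed (28d); Mar starts Wed (31d); Apr starts Sat (30d); May starts Mon (31d) ✓; Jun starts Thu (30d); Jul starts Sat (31d); Aug starts Tue (31d) ✓; Sep starts Fri (30d); Oct starts Sun (31d) ✓; Nov starts Wed (30d); Dec starts Fri (31d).
Five-Tuesday months: January, May, August, October → 4.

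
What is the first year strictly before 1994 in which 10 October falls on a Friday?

1986

From one year to the next, a fixed date's weekday advances by 1, or by 2 when a Feb 29 lies between the two dates.
1994: October 10 is Monday.
1993: Sunday (−1)
1992: Saturday (−1)
1991: Thursday (−2)
1990: Wednesday (−1)
1989: Tuesday (−1)
1988: Monday (−1)
1987: Saturday (−2)
1986: Friday (−1)
10 October falls on a Friday in 1986.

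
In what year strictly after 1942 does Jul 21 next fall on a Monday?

1947

From one year to the next, a fixed date's weekday advances by 1, or by 2 when a Feb 29 lies between the two dates.
1942: July 21 is Tuesday.
1943: Wednesday (+1)
1944: Friday (+2)
1945: Saturday (+1)
1946: Sunday (+1)
1947: Monday (+1)
Jul 21 falls on a Monday in 1947.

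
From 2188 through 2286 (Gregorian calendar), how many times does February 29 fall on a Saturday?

3

Leap years in 2188–2286: 24 of them.
Feb 29 weekday advances by 5 (mod 7) from one leap year to the next four years later (or differs when a century non-leap intervenes).
Leap-day weekdays: 2188:Fri 2192:Wed 2196:Mon 2204:Wed 2208:Mon 2212:Sat✓ 2216:Thu 2220:Tue 2224:Sun 2228:Fri 2232:Wed 2236:Mon 2240:Sat✓ 2244:Thu 2248:Tue 2252:Sun 2256:Fri 2260:Wed 2264:Mon 2268:Sat✓ 2272:Thu 2276:Tue 2280:Sun 2284:Fri
Saturday: 2212, 2240, 2268 → 3.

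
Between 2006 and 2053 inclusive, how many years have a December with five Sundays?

December has 31 days; it has five Sundays when Sunday falls among the first (month-length − 28) days — i.e. when December 1 is one of Sunday/Saturday/Friday.
December 1 by year: 2006:Fri✓ 2007:Sat✓ 2008:Mon 2009:Tue 2010:Wed 2011:Thu 2012:Sat✓ 2013:Sun✓ 2014:Mon 2015:Tue 2016:Thu 2017:Fri✓ 2018:Sat✓ 2019:Sun✓ 2020:Tue …(18 more)… 2039:Thu 2040:Sat✓ 2041:Sun✓ 2042:Mon 2043:Tue 2044:Thu 2045:Fri✓ 2046:Sat✓ 2047:Sun✓ 2048:Tue 2049:Wed 2050:Thu 2051:Fri✓ 2052:Sun✓ 2053:Mon
Years with five Sundays: 2006, 2007, 2012, 2013, 2017, 2018, 2019, 2023, 2024, 2028, 2029, 2030, 2034, 2035, 2040, 2041, 2045, 2046, 2047, 2051, 2052 → 21.

21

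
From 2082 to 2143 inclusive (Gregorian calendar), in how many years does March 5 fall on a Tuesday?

8

Track March 5's weekday year by year (advancing +1, or +2 across a Feb 29):
  2082: Thu  2083: Fri (+1)  2084: Sun (+2)  2085: Mon (+1)  2086: Tue (+1) ✓
  2087: Wed (+1)  2088: Fri (+2)  2089: Sat (+1)  2090: Sun (+1)  2091: Mon (+1)
  2092: Wed (+2)  2093: Thu (+1)  2094: Fri (+1)  2095: Sat (+1)  … (34 more years) …
  2130: Sun (+1)  2131: Mon (+1)  2132: Wed (+2)  2133: Thu (+1)  2134: Fri (+1)
  2135: Sat (+1)  2136: Mon (+2)  2137: Tue (+1) ✓  2138: Wed (+1)  2139: Thu (+1)
  2140: Sat (+2)  2141: Sun (+1)  2142: Mon (+1)  2143: Tue (+1) ✓
Tuesday years: 2086, 2097, 2109, 2115, 2120, 2126, 2137, 2143 — 8 in total.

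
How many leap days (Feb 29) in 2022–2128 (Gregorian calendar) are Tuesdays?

Leap years in 2022–2128: 26 of them.
Feb 29 weekday advances by 5 (mod 7) from one leap year to the next four years later (or differs when a century non-leap intervenes).
Leap-day weekdays: 2024:Thu 2028:Tue✓ 2032:Sun 2036:Fri 2040:Wed 2044:Mon 2048:Sat 2052:Thu 2056:Tue✓ 2060:Sun 2064:Fri 2068:Wed 2072:Mon 2076:Sat 2080:Thu 2084:Tue✓ 2088:Sun 2092:Fri 2096:Wed 2104:Fri 2108:Wed 2112:Mon 2116:Sat 2120:Thu 2124:Tue✓ 2128:Sun
Tuesday: 2028, 2056, 2084, 2124 → 4.

4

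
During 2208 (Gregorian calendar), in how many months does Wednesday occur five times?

A month of length L has five Wednesdays iff its first Wednesday is on day ≤ L−28 (so day 1–3 in a 31-day month, 1–2 in a 30-day month, day 1 in a leap February).
Checking each month of 2208: Jan starts Fri (31d); Feb starts Mon (29d); Mar starts Tue (31d) ✓; Apr starts Fri (30d); May starts Sun (31d); Jun starts Wed (30d) ✓; Jul starts Fri (31d); Aug starts Mon (31d) ✓; Sep starts Thu (30d); Oct starts Sat (31d); Nov starts Tue (30d) ✓; Dec starts Thu (31d).
Five-Wednesday months: March, June, August, November → 4.

4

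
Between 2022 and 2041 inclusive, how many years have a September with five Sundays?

6

September has 30 days; it has five Sundays when Sunday falls among the first (month-length − 28) days — i.e. when September 1 is one of Sunday/Saturday.
September 1 by year: 2022:Thu 2023:Fri 2024:Sun✓ 2025:Mon 2026:Tue 2027:Wed 2028:Fri 2029:Sat✓ 2030:Sun✓ 2031:Mon 2032:Wed 2033:Thu 2034:Fri 2035:Sat✓ 2036:Mon 2037:Tue 2038:Wed 2039:Thu 2040:Sat✓ 2041:Sun✓
Years with five Sundays: 2024, 2029, 2030, 2035, 2040, 2041 → 6.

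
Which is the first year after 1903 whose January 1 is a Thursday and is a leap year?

Jan 1 advances by 2 weekdays after a leap year and by 1 after a common year.
1903: Jan 1 is Thursday.
1904: Friday (leap)
1905: Sunday
1906: Monday
1907: Tuesday
1908: Wednesday (leap)
1909: Friday
1910: Saturday
1911: Sunday
1912: Monday (leap)
1913: Wednesday
1914: Thursday
1915: Friday
1916: Saturday (leap)
1917: Monday
1918: Tuesday
1919: Wednesday
1920: Thursday (leap)
1920 begins on a Thursday and is a leap year.

1920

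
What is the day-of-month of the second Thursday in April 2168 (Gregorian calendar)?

April 1, 2168 is a Friday, so the first Thursday is the 7th.
The second Thursday is 7 + 7 = 14.

14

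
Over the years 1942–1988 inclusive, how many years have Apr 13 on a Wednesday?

7

Track Apr 13's weekday year by year (advancing +1, or +2 across a Feb 29):
  1942: Mon  1943: Tue (+1)  1944: Thu (+2)  1945: Fri (+1)  1946: Sat (+1)
  1947: Sun (+1)  1948: Tue (+2)  1949: Wed (+1) ✓  1950: Thu (+1)  1951: Fri (+1)
  1952: Sun (+2)  1953: Mon (+1)  1954: Tue (+1)  1955: Wed (+1) ✓  … (19 more years) …
  1975: Sun (+1)  1976: Tue (+2)  1977: Wed (+1) ✓  1978: Thu (+1)  1979: Fri (+1)
  1980: Sun (+2)  1981: Mon (+1)  1982: Tue (+1)  1983: Wed (+1) ✓  1984: Fri (+2)
  1985: Sat (+1)  1986: Sun (+1)  1987: Mon (+1)  1988: Wed (+2) ✓
Wednesday years: 1949, 1955, 1960, 1966, 1977, 1983, 1988 — 7 in total.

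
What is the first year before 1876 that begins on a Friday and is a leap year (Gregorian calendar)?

1864

Jan 1 advances by 2 weekdays after a leap year and by 1 after a common year.
1876: Jan 1 is Saturday (leap).
1875: Friday
1874: Thursday
1873: Wednesday
1872: Monday (leap)
1871: Sunday
1870: Saturday
1869: Friday
1868: Wednesday (leap)
1867: Tuesday
1866: Monday
1865: Sunday
1864: Friday (leap)
1864 begins on a Friday and is a leap year.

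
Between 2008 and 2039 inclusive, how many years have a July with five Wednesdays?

14

July has 31 days; it has five Wednesdays when Wednesday falls among the first (month-length − 28) days — i.e. when July 1 is one of Wednesday/Tuesday/Monday.
July 1 by year: 2008:Tue✓ 2009:Wed✓ 2010:Thu 2011:Fri 2012:Sun 2013:Mon✓ 2014:Tue✓ 2015:Wed✓ 2016:Fri 2017:Sat 2018:Sun 2019:Mon✓ 2020:Wed✓ 2021:Thu 2022:Fri 2023:Sat 2024:Mon✓ 2025:Tue✓ 2026:Wed✓ 2027:Thu 2028:Sat 2029:Sun 2030:Mon✓ 2031:Tue✓ 2032:Thu 2033:Fri 2034:Sat 2035:Sun 2036:Tue✓ 2037:Wed✓ 2038:Thu 2039:Fri
Years with five Wednesdays: 2008, 2009, 2013, 2014, 2015, 2019, 2020, 2024, 2025, 2026, 2030, 2031, 2036, 2037 → 14.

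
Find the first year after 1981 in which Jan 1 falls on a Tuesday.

1985

Jan 1 advances by 2 weekdays after a leap year and by 1 after a common year.
1981: Jan 1 is Thursday.
1982: Friday
1983: Saturday
1984: Sunday (leap)
1985: Tuesday
1985 begins on a Tuesday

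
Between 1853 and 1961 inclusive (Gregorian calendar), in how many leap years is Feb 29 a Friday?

4

Leap years in 1853–1961: 26 of them.
Feb 29 weekday advances by 5 (mod 7) from one leap year to the next four years later (or differs when a century non-leap intervenes).
Leap-day weekdays: 1856:Fri✓ 1860:Wed 1864:Mon 1868:Sat 1872:Thu 1876:Tue 1880:Sun 1884:Fri✓ 1888:Wed 1892:Mon 1896:Sat 1904:Mon 1908:Sat 1912:Thu 1916:Tue 1920:Sun 1924:Fri✓ 1928:Wed 1932:Mon 1936:Sat 1940:Thu 1944:Tue 1948:Sun 1952:Fri✓ 1956:Wed 1960:Mon
Friday: 1856, 1884, 1924, 1952 → 4.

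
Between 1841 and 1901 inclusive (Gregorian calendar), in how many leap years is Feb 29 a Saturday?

2

Leap years in 1841–1901: 14 of them.
Feb 29 weekday advances by 5 (mod 7) from one leap year to the next four years later (or differs when a century non-leap intervenes).
Leap-day weekdays: 1844:Thu 1848:Tue 1852:Sun 1856:Fri 1860:Wed 1864:Mon 1868:Sat✓ 1872:Thu 1876:Tue 1880:Sun 1884:Fri 1888:Wed 1892:Mon 1896:Sat✓
Saturday: 1868, 1896 → 2.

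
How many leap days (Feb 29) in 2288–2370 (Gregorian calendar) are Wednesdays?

3

Leap years in 2288–2370: 20 of them.
Feb 29 weekday advances by 5 (mod 7) from one leap year to the next four years later (or differs when a century non-leap intervenes).
Leap-day weekdays: 2288:Wed✓ 2292:Mon 2296:Sat 2304:Mon 2308:Sat 2312:Thu 2316:Tue 2320:Sun 2324:Fri 2328:Wed✓ 2332:Mon 2336:Sat 2340:Thu 2344:Tue 2348:Sun 2352:Fri 2356:Wed✓ 2360:Mon 2364:Sat 2368:Thu
Wednesday: 2288, 2328, 2356 → 3.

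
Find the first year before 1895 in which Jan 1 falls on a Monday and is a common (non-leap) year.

1894

Jan 1 advances by 2 weekdays after a leap year and by 1 after a common year.
1895: Jan 1 is Tuesday.
1894: Monday
1894 begins on a Monday and is a common year.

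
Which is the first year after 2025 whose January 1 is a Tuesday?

2030

Jan 1 advances by 2 weekdays after a leap year and by 1 after a common year.
2025: Jan 1 is Wednesday.
2026: Thursday
2027: Friday
2028: Saturday (leap)
2029: Monday
2030: Tuesday
2030 begins on a Tuesday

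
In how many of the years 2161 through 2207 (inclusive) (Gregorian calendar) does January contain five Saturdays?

January has 31 days; it has five Saturdays when Saturday falls among the first (month-length − 28) days — i.e. when January 1 is one of Saturday/Friday/Thursday.
January 1 by year: 2161:Thu✓ 2162:Fri✓ 2163:Sat✓ 2164:Sun 2165:Tue 2166:Wed 2167:Thu✓ 2168:Fri✓ 2169:Sun 2170:Mon 2171:Tue 2172:Wed 2173:Fri✓ 2174:Sat✓ 2175:Sun …(17 more)… 2193:Tue 2194:Wed 2195:Thu✓ 2196:Fri✓ 2197:Sun 2198:Mon 2199:Tue 2200:Wed 2201:Thu✓ 2202:Fri✓ 2203:Sat✓ 2204:Sun 2205:Tue 2206:Wed 2207:Thu✓
Years with five Saturdays: 2161, 2162, 2163, 2167, 2168, 2173, 2174, 2178, 2179, 2180, 2184, 2185, 2189, 2190, 2191, 2195, 2196, 2201, 2202, 2203, 2207 → 21.

21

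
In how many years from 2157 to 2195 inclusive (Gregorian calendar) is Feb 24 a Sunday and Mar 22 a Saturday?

2

Check each year's weekday for Feb 24 and Mar 22:
  2157: Thu/Tue  2158: Fri/Wed  2159: Sat/Thu  2160: Sun/Sat ✓  2161: Tue/Sun  2162: Wed/Mon  2163: Thu/Tue  2164: Fri/Thu  2165: Sun/Fri  2166: Mon/Sat  2167: Tue/Sun  2168: Wed/Tue  2169: Fri/Wed  2170: Sat/Thu  …(11 more)…  2182: Sun/Fri  2183: Mon/Sat  2184: Tue/Mon  2185: Thu/Tue  2186: Fri/Wed  2187: Sat/Thu  2188: Sun/Sat ✓  2189: Tue/Sun  2190: Wed/Mon  2191: Thu/Tue  2192: Fri/Thu  2193: Sun/Fri  2194: Mon/Sat  2195: Tue/Sun
Both conditions hold in: 2160, 2188 — 2.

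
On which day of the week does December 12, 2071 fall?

Saturday

January 1, 2071 is a Thursday.
December 12 is day 346 of the year, i.e. 345 days after Jan 1.
345 mod 7 = 2, so advance 2 weekdays from Thursday: Saturday.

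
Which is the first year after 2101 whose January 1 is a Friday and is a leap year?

2112

Jan 1 advances by 2 weekdays after a leap year and by 1 after a common year.
2101: Jan 1 is Saturday.
2102: Sunday
2103: Monday
2104: Tuesday (leap)
2105: Thursday
2106: Friday
2107: Saturday
2108: Sunday (leap)
2109: Tuesday
2110: Wednesday
2111: Thursday
2112: Friday (leap)
2112 begins on a Friday and is a leap year.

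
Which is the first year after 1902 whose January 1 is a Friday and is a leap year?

Jan 1 advances by 2 weekdays after a leap year and by 1 after a common year.
1902: Jan 1 is Wednesday.
1903: Thursday
1904: Friday (leap)
1904 begins on a Friday and is a leap year.

1904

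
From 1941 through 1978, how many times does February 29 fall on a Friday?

Leap years in 1941–1978: 9 of them.
Feb 29 weekday advances by 5 (mod 7) from one leap year to the next four years later (or differs when a century non-leap intervenes).
Leap-day weekdays: 1944:Tue 1948:Sun 1952:Fri✓ 1956:Wed 1960:Mon 1964:Sat 1968:Thu 1972:Tue 1976:Sun
Friday: 1952 → 1.

1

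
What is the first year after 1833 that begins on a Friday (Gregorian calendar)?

1836

Jan 1 advances by 2 weekdays after a leap year and by 1 after a common year.
1833: Jan 1 is Tuesday.
1834: Wednesday
1835: Thursday
1836: Friday (leap)
1836 begins on a Friday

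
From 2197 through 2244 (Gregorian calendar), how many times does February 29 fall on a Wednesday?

2

Leap years in 2197–2244: 11 of them.
Feb 29 weekday advances by 5 (mod 7) from one leap year to the next four years later (or differs when a century non-leap intervenes).
Leap-day weekdays: 2204:Wed✓ 2208:Mon 2212:Sat 2216:Thu 2220:Tue 2224:Sun 2228:Fri 2232:Wed✓ 2236:Mon 2240:Sat 2244:Thu
Wednesday: 2204, 2232 → 2.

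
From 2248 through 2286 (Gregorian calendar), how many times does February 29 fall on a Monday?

Leap years in 2248–2286: 10 of them.
Feb 29 weekday advances by 5 (mod 7) from one leap year to the next four years later (or differs when a century non-leap intervenes).
Leap-day weekdays: 2248:Tue 2252:Sun 2256:Fri 2260:Wed 2264:Mon✓ 2268:Sat 2272:Thu 2276:Tue 2280:Sun 2284:Fri
Monday: 2264 → 1.

1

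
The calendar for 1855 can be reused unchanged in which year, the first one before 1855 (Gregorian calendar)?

1849

Two years share a calendar iff Jan 1 falls on the same weekday and both are leap or both are common. 1855: Jan 1 is Monday, common year.
1854: Jan 1 Sunday, common
1853: Jan 1 Saturday, common
1852: Jan 1 Thursday, leap
1851: Jan 1 Wednesday, common
1850: Jan 1 Tuesday, common
1849: Jan 1 Monday, common
1849 matches on both conditions.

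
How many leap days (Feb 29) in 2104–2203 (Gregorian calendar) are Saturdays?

Leap years in 2104–2203: 24 of them.
Feb 29 weekday advances by 5 (mod 7) from one leap year to the next four years later (or differs when a century non-leap intervenes).
Leap-day weekdays: 2104:Fri 2108:Wed 2112:Mon 2116:Sat✓ 2120:Thu 2124:Tue 2128:Sun 2132:Fri 2136:Wed 2140:Mon 2144:Sat✓ 2148:Thu 2152:Tue 2156:Sun 2160:Fri 2164:Wed 2168:Mon 2172:Sat✓ 2176:Thu 2180:Tue 2184:Sun 2188:Fri 2192:Wed 2196:Mon
Saturday: 2116, 2144, 2172 → 3.

3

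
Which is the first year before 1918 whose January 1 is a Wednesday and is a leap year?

1908

Jan 1 advances by 2 weekdays after a leap year and by 1 after a common year.
1918: Jan 1 is Tuesday.
1917: Monday
1916: Saturday (leap)
1915: Friday
1914: Thursday
1913: Wednesday
1912: Monday (leap)
1911: Sunday
1910: Saturday
1909: Friday
1908: Wednesday (leap)
1908 begins on a Wednesday and is a leap year.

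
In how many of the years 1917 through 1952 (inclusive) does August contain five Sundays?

August has 31 days; it has five Sundays when Sunday falls among the first (month-length − 28) days — i.e. when August 1 is one of Sunday/Saturday/Friday.
August 1 by year: 1917:Wed 1918:Thu 1919:Fri✓ 1920:Sun✓ 1921:Mon 1922:Tue 1923:Wed 1924:Fri✓ 1925:Sat✓ 1926:Sun✓ 1927:Mon 1928:Wed 1929:Thu 1930:Fri✓ 1931:Sat✓ …(6 more)… 1938:Mon 1939:Tue 1940:Thu 1941:Fri✓ 1942:Sat✓ 1943:Sun✓ 1944:Tue 1945:Wed 1946:Thu 1947:Fri✓ 1948:Sun✓ 1949:Mon 1950:Tue 1951:Wed 1952:Fri✓
Years with five Sundays: 1919, 1920, 1924, 1925, 1926, 1930, 1931, 1936, 1937, 1941, 1942, 1943, 1947, 1948, 1952 → 15.

15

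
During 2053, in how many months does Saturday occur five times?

4

A month of length L has five Saturdays iff its first Saturday is on day ≤ L−28 (so day 1–3 in a 31-day month, 1–2 in a 30-day month, day 1 in a leap February).
Checking each month of 2053: Jan starts Wed (31d); Feb starts Sat (28d); Mar starts Sat (31d) ✓; Apr starts Tue (30d); May starts Thu (31d) ✓; Jun starts Sun (30d); Jul starts Tue (31d); Aug starts Fri (31d) ✓; Sep starts Mon (30d); Oct starts Wed (31d); Nov starts Sat (30d) ✓; Dec starts Mon (31d).
Five-Saturday months: March, May, August, November → 4.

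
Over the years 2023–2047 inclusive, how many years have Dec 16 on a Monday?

Track Dec 16's weekday year by year (advancing +1, or +2 across a Feb 29):
  2023: Sat  2024: Mon (+2) ✓  2025: Tue (+1)  2026: Wed (+1)  2027: Thu (+1)
  2028: Sat (+2)  2029: Sun (+1)  2030: Mon (+1) ✓  2031: Tue (+1)  2032: Thu (+2)
  2033: Fri (+1)  2034: Sat (+1)  2035: Sun (+1)  2036: Tue (+2)  2037: Wed (+1)
  2038: Thu (+1)  2039: Fri (+1)  2040: Sun (+2)  2041: Mon (+1) ✓  2042: Tue (+1)
  2043: Wed (+1)  2044: Fri (+2)  2045: Sat (+1)  2046: Sun (+1)  2047: Mon (+1) ✓
Monday years: 2024, 2030, 2041, 2047 — 4 in total.

4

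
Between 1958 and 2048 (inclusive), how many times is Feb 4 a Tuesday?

14

Track Feb 4's weekday year by year (advancing +1, or +2 across a Feb 29):
  1958: Tue ✓  1959: Wed (+1)  1960: Thu (+1)  1961: Sat (+2)  1962: Sun (+1)
  1963: Mon (+1)  1964: Tue (+1) ✓  1965: Thu (+2)  1966: Fri (+1)  1967: Sat (+1)
  1968: Sun (+1)  1969: Tue (+2) ✓  1970: Wed (+1)  1971: Thu (+1)  … (63 more years) …
  2035: Sun (+1)  2036: Mon (+1)  2037: Wed (+2)  2038: Thu (+1)  2039: Fri (+1)
  2040: Sat (+1)  2041: Mon (+2)  2042: Tue (+1) ✓  2043: Wed (+1)  2044: Thu (+1)
  2045: Sat (+2)  2046: Sun (+1)  2047: Mon (+1)  2048: Tue (+1) ✓
Tuesday years: 1958, 1964, 1969, 1975, 1986, 1992, 1997, 2003, 2014, 2020, 2025, 2031, 2042, 2048 — 14 in total.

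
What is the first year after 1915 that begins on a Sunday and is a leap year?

Jan 1 advances by 2 weekdays after a leap year and by 1 after a common year.
1915: Jan 1 is Friday.
1916: Saturday (leap)
1917: Monday
1918: Tuesday
1919: Wednesday
1920: Thursday (leap)
1921: Saturday
1922: Sunday
1923: Monday
1924: Tuesday (leap)
1925: Thursday
1926: Friday
1927: Saturday
1928: Sunday (leap)
1928 begins on a Sunday and is a leap year.

1928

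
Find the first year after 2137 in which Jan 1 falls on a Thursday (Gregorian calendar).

2139

Jan 1 advances by 2 weekdays after a leap year and by 1 after a common year.
2137: Jan 1 is Tuesday.
2138: Wednesday
2139: Thursday
2139 begins on a Thursday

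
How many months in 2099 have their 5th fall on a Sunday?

2

Check the 5th of each month of 2099: Jan 5: Mon, Feb 5: Thu, Mar 5: Thu, Apr 5: Sun, May 5: Tue, Jun 5: Fri, Jul 5: Sun, Aug 5: Wed, Sep 5: Sat, Oct 5: Mon, Nov 5: Thu, Dec 5: Sat.
Sunday occurs in April, July — 2 months.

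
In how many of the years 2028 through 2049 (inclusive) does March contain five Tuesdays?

March has 31 days; it has five Tuesdays when Tuesday falls among the first (month-length − 28) days — i.e. when March 1 is one of Tuesday/Monday/Sunday.
March 1 by year: 2028:Wed 2029:Thu 2030:Fri 2031:Sat 2032:Mon✓ 2033:Tue✓ 2034:Wed 2035:Thu 2036:Sat 2037:Sun✓ 2038:Mon✓ 2039:Tue✓ 2040:Thu 2041:Fri 2042:Sat 2043:Sun✓ 2044:Tue✓ 2045:Wed 2046:Thu 2047:Fri 2048:Sun✓ 2049:Mon✓
Years with five Tuesdays: 2032, 2033, 2037, 2038, 2039, 2043, 2044, 2048, 2049 → 9.

9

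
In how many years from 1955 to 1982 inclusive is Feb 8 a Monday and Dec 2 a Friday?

1

Check each year's weekday for Feb 8 and Dec 2:
  1955: Tue/Fri  1956: Wed/Sun  1957: Fri/Mon  1958: Sat/Tue  1959: Sun/Wed  1960: Mon/Fri ✓  1961: Wed/Sat  1962: Thu/Sun  1963: Fri/Mon  1964: Sat/Wed  1965: Mon/Thu  1966: Tue/Fri  1967: Wed/Sat  1968: Thu/Mon  1969: Sat/Tue  1970: Sun/Wed  1971: Mon/Thu  1972: Tue/Sat  1973: Thu/Sun  1974: Fri/Mon  1975: Sat/Tue  1976: Sun/Thu  1977: Tue/Fri  1978: Wed/Sat  1979: Thu/Sun  1980: Fri/Tue  1981: Sun/Wed  1982: Mon/Thu
Both conditions hold in: 1960 — 1.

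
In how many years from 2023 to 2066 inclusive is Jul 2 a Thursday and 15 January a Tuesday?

0

Check each year's weekday for Jul 2 and 15 January:
  2023: Sun/Sun  2024: Tue/Mon  2025: Wed/Wed  2026: Thu/Thu  2027: Fri/Fri  2028: Sun/Sat  2029: Mon/Mon  2030: Tue/Tue  2031: Wed/Wed  2032: Fri/Thu  2033: Sat/Sat  2034: Sun/Sun  2035: Mon/Mon  2036: Wed/Tue  …(16 more)…  2053: Wed/Wed  2054: Thu/Thu  2055: Fri/Fri  2056: Sun/Sat  2057: Mon/Mon  2058: Tue/Tue  2059: Wed/Wed  2060: Fri/Thu  2061: Sat/Sat  2062: Sun/Sun  2063: Mon/Mon  2064: Wed/Tue  2065: Thu/Thu  2066: Fri/Fri
Both conditions hold in: no year — 0.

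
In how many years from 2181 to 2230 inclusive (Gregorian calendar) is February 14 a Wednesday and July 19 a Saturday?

0

Check each year's weekday for February 14 and July 19:
  2181: Wed/Thu  2182: Thu/Fri  2183: Fri/Sat  2184: Sat/Mon  2185: Mon/Tue  2186: Tue/Wed  2187: Wed/Thu  2188: Thu/Sat  2189: Sat/Sun  2190: Sun/Mon  2191: Mon/Tue  2192: Tue/Thu  2193: Thu/Fri  2194: Fri/Sat  …(22 more)…  2217: Fri/Sat  2218: Sat/Sun  2219: Sun/Mon  2220: Mon/Wed  2221: Wed/Thu  2222: Thu/Fri  2223: Fri/Sat  2224: Sat/Mon  2225: Mon/Tue  2226: Tue/Wed  2227: Wed/Thu  2228: Thu/Sat  2229: Sat/Sun  2230: Sun/Mon
Both conditions hold in: no year — 0.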